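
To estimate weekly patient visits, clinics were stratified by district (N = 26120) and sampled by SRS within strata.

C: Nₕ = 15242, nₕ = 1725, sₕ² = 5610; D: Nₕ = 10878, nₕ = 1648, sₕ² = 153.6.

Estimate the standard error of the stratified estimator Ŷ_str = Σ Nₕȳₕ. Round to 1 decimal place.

Var(Ŷ_str) = Σₕ Nₕ²(1 − fₕ)sₕ²/nₕ.
C: 15242²·(1 − 1725/15242)·5610/1725 = 6.7003275 × 10^8.
D: 10878²·(1 − 1648/10878)·153.6/1648 = 9.3580371 × 10^6.
Sum = 6.7939079 × 10^8.
SE = √(6.7939079 × 10^8) = 26065.1.

26065.1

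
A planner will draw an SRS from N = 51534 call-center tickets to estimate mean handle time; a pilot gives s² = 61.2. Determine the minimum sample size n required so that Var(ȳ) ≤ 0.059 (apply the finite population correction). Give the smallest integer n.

Without fpc, n₀ = s²/D = 61.2/0.059 = 1037.2881.
With fpc, (1 − n/N)·s²/n ≤ D requires n ≥ n₀/(1 + n₀/N) = 1037.2881/(1 + 1037.2881/51534) = 1016.8213.
Rounding up, n = 1017.

1017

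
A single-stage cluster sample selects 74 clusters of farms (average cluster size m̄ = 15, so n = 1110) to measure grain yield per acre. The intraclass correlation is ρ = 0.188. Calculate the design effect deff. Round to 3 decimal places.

deff = 1 + (15 − 1)·0.188 = 1 + 2.632 = 3.632.

3.632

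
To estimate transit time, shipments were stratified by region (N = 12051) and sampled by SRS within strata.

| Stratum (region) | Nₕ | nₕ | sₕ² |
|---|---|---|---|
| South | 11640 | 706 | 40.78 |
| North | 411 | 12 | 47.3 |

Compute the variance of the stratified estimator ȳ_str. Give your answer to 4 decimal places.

0.0551

Var(ȳ_str) = Σₕ Wₕ²(1 − fₕ)sₕ²/nₕ with Wₕ = Nₕ/N, N = 12051.
South: Wₕ = 0.96589495; term = 0.96589495²·(1 − 0.06065292)·40.78/706 = 0.050620729.
North: Wₕ = 0.03410505; term = 0.03410505²·(1 − 0.02919708)·47.3/12 = 0.0044509062.
Sum = 0.055071635.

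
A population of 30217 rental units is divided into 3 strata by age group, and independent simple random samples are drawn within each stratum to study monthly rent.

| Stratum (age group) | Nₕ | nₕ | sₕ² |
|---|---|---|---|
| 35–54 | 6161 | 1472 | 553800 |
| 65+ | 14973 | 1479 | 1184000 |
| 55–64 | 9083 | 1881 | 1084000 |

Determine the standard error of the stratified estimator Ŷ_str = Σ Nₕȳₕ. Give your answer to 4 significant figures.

Var(Ŷ_str) = Σₕ Nₕ²(1 − fₕ)sₕ²/nₕ.
35–54: 6161²·(1 − 1472/6161)·553800/1472 = 1.0868675 × 10^10.
65+: 14973²·(1 − 1479/14973)·1184000/1479 = 1.6174582 × 10^11.
55–64: 9083²·(1 − 1881/9083)·1084000/1881 = 3.76984 × 10^10.
Sum = 2.103129 × 10^11.
SE = √(2.103129 × 10^11) = 458600.

458600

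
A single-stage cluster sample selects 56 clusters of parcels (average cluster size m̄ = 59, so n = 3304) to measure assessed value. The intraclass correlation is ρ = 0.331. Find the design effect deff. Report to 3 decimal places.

20.198

deff = 1 + (59 − 1)·0.331 = 1 + 19.198 = 20.198.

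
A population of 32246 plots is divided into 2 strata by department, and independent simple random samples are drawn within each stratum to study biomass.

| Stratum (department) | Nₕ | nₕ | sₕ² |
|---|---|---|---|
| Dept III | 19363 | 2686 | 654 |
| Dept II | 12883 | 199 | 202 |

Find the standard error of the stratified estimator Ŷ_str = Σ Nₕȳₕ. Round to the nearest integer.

15636

Var(Ŷ_str) = Σₕ Nₕ²(1 − fₕ)sₕ²/nₕ.
Dept III: 19363²·(1 − 2686/19363)·654/2686 = 7.86253 × 10^7.
Dept II: 12883²·(1 − 199/12883)·202/199 = 1.6587141 × 10^8.
Sum = 2.4449671 × 10^8.
SE = √(2.4449671 × 10^8) = 15636.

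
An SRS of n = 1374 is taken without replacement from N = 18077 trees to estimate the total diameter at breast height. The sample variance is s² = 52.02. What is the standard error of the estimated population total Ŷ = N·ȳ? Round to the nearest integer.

3381

Var(Ŷ) = N²·Var(ȳ) = N²·(1 − n/N)·s²/n.
f = 1374/18077 = 0.07600819; Var(ȳ) = 0.92399181·52.02/1374 = 0.034982572.
Var(Ŷ) = 18077² · 0.034982572 = 1.1431532 × 10^7.
SE(Ŷ) = √(1.1431532 × 10^7) = 3381.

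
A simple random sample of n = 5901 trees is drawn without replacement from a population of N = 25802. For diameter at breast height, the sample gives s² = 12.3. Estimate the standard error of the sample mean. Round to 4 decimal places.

Under SRS without replacement, Var(ȳ) = (1 − f)·s²/n with f = n/N = 5901/25802 = 0.22870320.
Var(ȳ) = (1 − 0.22870320)·12.3/5901 = 0.77129680·0.0020843925 = 0.0016076852.
SE(ȳ) = √(0.0016076852) = 0.0401.

0.0401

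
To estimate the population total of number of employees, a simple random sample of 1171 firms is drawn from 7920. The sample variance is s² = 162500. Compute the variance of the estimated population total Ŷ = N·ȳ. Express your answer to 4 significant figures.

7.418 × 10^9

Var(Ŷ) = N²·Var(ȳ) = N²·(1 − n/N)·s²/n.
f = 1171/7920 = 0.14785354; Var(ȳ) = 0.85214646·162500/1171 = 118.25261.
Var(Ŷ) = 7920² · 118.25261 = 7.4175605 × 10^9.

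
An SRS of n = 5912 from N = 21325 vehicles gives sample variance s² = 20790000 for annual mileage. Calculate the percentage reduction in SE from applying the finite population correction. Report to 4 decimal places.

f = n/N = 5912/21325 = 0.27723329.
SE_no-fpc = √(s²/n) = 59.300729; SE_fpc = √((1−f)s²/n) = 50.414922.
Ratio = √(1−f) = 0.85015687. Reduction = 100·(1 − 0.85015687) = 14.9843%.

14.9843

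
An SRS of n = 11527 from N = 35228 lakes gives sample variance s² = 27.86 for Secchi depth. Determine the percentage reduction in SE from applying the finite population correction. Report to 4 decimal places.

f = n/N = 11527/35228 = 0.32721131.
SE_no-fpc = √(s²/n) = 0.049162325; SE_fpc = √((1−f)s²/n) = 0.040324756.
Ratio = √(1−f) = 0.82023697. Reduction = 100·(1 − 0.82023697) = 17.9763%.

17.9763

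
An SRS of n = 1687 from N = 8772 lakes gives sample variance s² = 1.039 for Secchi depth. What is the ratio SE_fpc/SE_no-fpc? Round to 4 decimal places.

f = n/N = 1687/8772 = 0.19231646.
SE_no-fpc = √(s²/n) = 0.024817054; SE_fpc = √((1−f)s²/n) = 0.022303388.
Ratio = √(1−f) = 0.89871216.

0.8987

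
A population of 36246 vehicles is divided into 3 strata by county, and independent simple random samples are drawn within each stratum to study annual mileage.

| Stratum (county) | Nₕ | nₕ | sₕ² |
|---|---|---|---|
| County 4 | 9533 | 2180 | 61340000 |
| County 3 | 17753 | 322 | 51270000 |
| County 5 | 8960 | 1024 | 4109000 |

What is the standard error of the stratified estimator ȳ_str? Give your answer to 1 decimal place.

198.0

Var(ȳ_str) = Σₕ Wₕ²(1 − fₕ)sₕ²/nₕ with Wₕ = Nₕ/N, N = 36246.
County 4: Wₕ = 0.26300833; term = 0.26300833²·(1 − 0.22867932)·61340000/2180 = 1501.2785.
County 3: Wₕ = 0.48979198; term = 0.48979198²·(1 − 0.01813778)·51270000/322 = 37504.323.
County 5: Wₕ = 0.24719969; term = 0.24719969²·(1 − 0.11428571)·4109000/1024 = 217.18293.
Sum = 39222.784.
SE = √(39222.784) = 198.0.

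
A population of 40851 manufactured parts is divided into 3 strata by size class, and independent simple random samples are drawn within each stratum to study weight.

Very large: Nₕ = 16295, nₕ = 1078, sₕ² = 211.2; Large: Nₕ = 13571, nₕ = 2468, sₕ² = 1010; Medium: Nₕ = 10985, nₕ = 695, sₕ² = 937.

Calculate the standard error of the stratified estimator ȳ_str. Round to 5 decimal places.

Var(ȳ_str) = Σₕ Wₕ²(1 − fₕ)sₕ²/nₕ with Wₕ = Nₕ/N, N = 40851.
Very large: Wₕ = 0.39888864; term = 0.39888864²·(1 − 0.06615526)·211.2/1078 = 0.029110735.
Large: Wₕ = 0.33220729; term = 0.33220729²·(1 − 0.18185837)·1010/2468 = 0.03695073.
Medium: Wₕ = 0.26890407; term = 0.26890407²·(1 − 0.06326809)·937/695 = 0.091319776.
Sum = 0.15738124.
SE = √(0.15738124) = 0.39671.

0.39671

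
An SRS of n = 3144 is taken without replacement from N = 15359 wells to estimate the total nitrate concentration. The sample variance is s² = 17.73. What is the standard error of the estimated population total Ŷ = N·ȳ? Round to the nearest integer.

Var(Ŷ) = N²·Var(ȳ) = N²·(1 − n/N)·s²/n.
f = 3144/15359 = 0.20470083; Var(ȳ) = 0.79529917·17.73/3144 = 0.0044849409.
Var(Ŷ) = 15359² · 0.0044849409 = 1.0579925 × 10^6.
SE(Ŷ) = √(1.0579925 × 10^6) = 1029.

1029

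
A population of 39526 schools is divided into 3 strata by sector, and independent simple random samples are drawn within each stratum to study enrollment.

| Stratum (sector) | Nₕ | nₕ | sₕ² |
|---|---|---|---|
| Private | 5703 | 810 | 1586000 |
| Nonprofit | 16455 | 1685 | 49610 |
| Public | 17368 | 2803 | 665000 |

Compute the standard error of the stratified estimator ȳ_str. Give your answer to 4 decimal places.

8.8299

Var(ȳ_str) = Σₕ Wₕ²(1 − fₕ)sₕ²/nₕ with Wₕ = Nₕ/N, N = 39526.
Private: Wₕ = 0.14428477; term = 0.14428477²·(1 − 0.14203051)·1586000/810 = 34.972849.
Nonprofit: Wₕ = 0.41630825; term = 0.41630825²·(1 − 0.10240049)·49610/1685 = 4.5801739.
Public: Wₕ = 0.43940697; term = 0.43940697²·(1 − 0.16138876)·665000/2803 = 38.414317.
Sum = 77.96734.
SE = √(77.96734) = 8.8299.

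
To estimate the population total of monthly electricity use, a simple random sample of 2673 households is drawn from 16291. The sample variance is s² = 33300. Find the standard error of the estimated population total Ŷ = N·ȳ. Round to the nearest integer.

52572

Var(Ŷ) = N²·Var(ȳ) = N²·(1 − n/N)·s²/n.
f = 2673/16291 = 0.16407833; Var(ȳ) = 0.83592167·33300/2673 = 10.413839.
Var(Ŷ) = 16291² · 10.413839 = 2.7637983 × 10^9.
SE(Ŷ) = √(2.7637983 × 10^9) = 52572.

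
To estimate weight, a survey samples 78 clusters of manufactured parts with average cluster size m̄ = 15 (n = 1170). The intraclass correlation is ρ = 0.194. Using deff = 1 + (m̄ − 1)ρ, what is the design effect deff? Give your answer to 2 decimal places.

deff = 1 + (15 − 1)·0.194 = 1 + 2.716 = 3.716.

3.72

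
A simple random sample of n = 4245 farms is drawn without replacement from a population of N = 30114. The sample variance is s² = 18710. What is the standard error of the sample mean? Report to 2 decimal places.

1.95

Under SRS without replacement, Var(ȳ) = (1 − f)·s²/n with f = n/N = 4245/30114 = 0.14096434.
Var(ȳ) = (1 − 0.14096434)·18710/4245 = 0.85903566·4.4075383 = 3.7862326.
SE(ȳ) = √(3.7862326) = 1.95.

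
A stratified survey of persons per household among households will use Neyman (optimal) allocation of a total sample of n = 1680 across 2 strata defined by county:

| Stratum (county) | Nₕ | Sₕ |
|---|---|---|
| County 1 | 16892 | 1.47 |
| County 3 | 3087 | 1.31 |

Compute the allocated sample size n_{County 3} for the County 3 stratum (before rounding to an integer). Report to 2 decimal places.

Neyman allocation: nₕ = n·NₕSₕ / Σⱼ NⱼSⱼ.
Σ NⱼSⱼ = 16892·1.47 + 3087·1.31 = 28875.21.
n_{County 3} = 1680·3087·1.31 / 28875.21 = 235.28.

235.28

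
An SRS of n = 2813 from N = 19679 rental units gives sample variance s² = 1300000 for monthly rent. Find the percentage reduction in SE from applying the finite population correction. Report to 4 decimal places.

7.4227

f = n/N = 2813/19679 = 0.14294426.
SE_no-fpc = √(s²/n) = 21.497443; SE_fpc = √((1−f)s²/n) = 19.901754.
Ratio = √(1−f) = 0.92577305. Reduction = 100·(1 − 0.92577305) = 7.4227%.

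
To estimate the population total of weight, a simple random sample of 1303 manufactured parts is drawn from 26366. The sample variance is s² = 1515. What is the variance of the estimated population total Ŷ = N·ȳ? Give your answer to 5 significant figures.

7.6833 × 10^8

Var(Ŷ) = N²·Var(ȳ) = N²·(1 − n/N)·s²/n.
f = 1303/26366 = 0.04941971; Var(ȳ) = 0.95058029·1515/1303 = 1.1052411.
Var(Ŷ) = 26366² · 1.1052411 = 7.6832599 × 10^8.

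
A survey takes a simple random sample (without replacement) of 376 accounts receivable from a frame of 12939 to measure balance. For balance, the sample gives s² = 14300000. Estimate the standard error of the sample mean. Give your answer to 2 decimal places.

Under SRS without replacement, Var(ȳ) = (1 − f)·s²/n with f = n/N = 376/12939 = 0.02905943.
Var(ȳ) = (1 − 0.02905943)·14300000/376 = 0.97094057·38031.915 = 36926.729.
SE(ȳ) = √(36926.729) = 192.16.

192.16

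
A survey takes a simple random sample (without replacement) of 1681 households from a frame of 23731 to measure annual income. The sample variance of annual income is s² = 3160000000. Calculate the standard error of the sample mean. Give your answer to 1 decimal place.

Under SRS without replacement, Var(ȳ) = (1 − f)·s²/n with f = n/N = 1681/23731 = 0.07083562.
Var(ȳ) = (1 − 0.07083562)·3160000000/1681 = 0.92916438·1.8798334 × 10^6 = 1.7466743 × 10^6.
SE(ȳ) = √(1.7466743 × 10^6) = 1321.6.

1321.6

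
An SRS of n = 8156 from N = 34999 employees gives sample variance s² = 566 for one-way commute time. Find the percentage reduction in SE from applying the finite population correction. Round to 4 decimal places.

12.4235

f = n/N = 8156/34999 = 0.23303523.
SE_no-fpc = √(s²/n) = 0.26343265; SE_fpc = √((1−f)s²/n) = 0.23070516.
Ratio = √(1−f) = 0.87576525. Reduction = 100·(1 − 0.87576525) = 12.4235%.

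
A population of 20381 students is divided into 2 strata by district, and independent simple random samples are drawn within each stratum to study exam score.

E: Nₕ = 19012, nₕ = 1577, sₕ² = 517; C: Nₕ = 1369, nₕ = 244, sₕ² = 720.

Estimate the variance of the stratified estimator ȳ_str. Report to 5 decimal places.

0.27255

Var(ȳ_str) = Σₕ Wₕ²(1 − fₕ)sₕ²/nₕ with Wₕ = Nₕ/N, N = 20381.
E: Wₕ = 0.93282960; term = 0.93282960²·(1 − 0.08294761)·517/1577 = 0.26161198.
C: Wₕ = 0.06717040; term = 0.06717040²·(1 − 0.17823229)·720/244 = 0.010940764.
Sum = 0.27255274.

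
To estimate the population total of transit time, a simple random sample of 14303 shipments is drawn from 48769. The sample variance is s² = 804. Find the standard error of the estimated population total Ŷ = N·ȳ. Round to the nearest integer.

9720

Var(Ŷ) = N²·Var(ȳ) = N²·(1 − n/N)·s²/n.
f = 14303/48769 = 0.29328057; Var(ȳ) = 0.70671943·804/14303 = 0.039726101.
Var(Ŷ) = 48769² · 0.039726101 = 9.4485169 × 10^7.
SE(Ŷ) = √(9.4485169 × 10^7) = 9720.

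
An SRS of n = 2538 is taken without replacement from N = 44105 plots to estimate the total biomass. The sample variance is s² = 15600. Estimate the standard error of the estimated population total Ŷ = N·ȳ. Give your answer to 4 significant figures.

Var(Ŷ) = N²·Var(ȳ) = N²·(1 − n/N)·s²/n.
f = 2538/44105 = 0.05754450; Var(ȳ) = 0.94245550·15600/2538 = 5.7928707.
Var(Ŷ) = 44105² · 5.7928707 = 1.1268588 × 10^10.
SE(Ŷ) = √(1.1268588 × 10^10) = 106200.

106200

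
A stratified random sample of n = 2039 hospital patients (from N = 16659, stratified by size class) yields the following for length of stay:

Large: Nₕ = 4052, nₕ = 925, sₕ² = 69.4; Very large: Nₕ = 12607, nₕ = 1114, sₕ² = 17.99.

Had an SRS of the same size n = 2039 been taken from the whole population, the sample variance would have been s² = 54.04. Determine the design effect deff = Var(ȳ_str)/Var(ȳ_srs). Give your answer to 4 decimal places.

Var(ȳ_str) = Σ Wₕ²(1−fₕ)sₕ²/nₕ with Wₕ = Nₕ/16659:
  Large: (4052/16659)²·(1−925/4052)·69.4/925 = 0.0034254466
  Very large: (12607/16659)²·(1−1114/12607)·17.99/1114 = 0.0084312754
  → Var(ȳ_str) = 0.011856722.
Var(ȳ_srs) = (1 − 2039/16659)·54.04/2039 = 0.023259296.
deff = 0.011856722 / 0.023259296 = 0.5098.

0.5098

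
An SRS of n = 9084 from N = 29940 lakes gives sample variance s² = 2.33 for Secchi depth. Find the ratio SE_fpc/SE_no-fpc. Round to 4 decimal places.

f = n/N = 9084/29940 = 0.30340681.
SE_no-fpc = √(s²/n) = 0.016015459; SE_fpc = √((1−f)s²/n) = 0.013366848.
Ratio = √(1−f) = 0.83462158.

0.8346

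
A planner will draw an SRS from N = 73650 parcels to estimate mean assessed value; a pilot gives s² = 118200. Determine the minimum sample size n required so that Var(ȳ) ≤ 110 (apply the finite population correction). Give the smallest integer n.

1060

Without fpc, n₀ = s²/D = 118200/110 = 1074.5455.
With fpc, (1 − n/N)·s²/n ≤ D requires n ≥ n₀/(1 + n₀/N) = 1074.5455/(1 + 1074.5455/73650) = 1059.0934.
Rounding up, n = 1060.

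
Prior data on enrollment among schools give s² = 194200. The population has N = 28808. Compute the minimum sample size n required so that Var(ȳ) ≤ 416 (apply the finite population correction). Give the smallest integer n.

Without fpc, n₀ = s²/D = 194200/416 = 466.8269.
With fpc, (1 − n/N)·s²/n ≤ D requires n ≥ n₀/(1 + n₀/N) = 466.8269/(1 + 466.8269/28808) = 459.3827.
Rounding up, n = 460.

460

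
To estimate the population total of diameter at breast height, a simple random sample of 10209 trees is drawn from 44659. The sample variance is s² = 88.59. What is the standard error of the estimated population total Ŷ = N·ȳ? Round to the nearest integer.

3654

Var(Ŷ) = N²·Var(ȳ) = N²·(1 − n/N)·s²/n.
f = 10209/44659 = 0.22859894; Var(ȳ) = 0.77140106·88.59/10209 = 0.0066939387.
Var(Ŷ) = 44659² · 0.0066939387 = 1.3350567 × 10^7.
SE(Ŷ) = √(1.3350567 × 10^7) = 3654.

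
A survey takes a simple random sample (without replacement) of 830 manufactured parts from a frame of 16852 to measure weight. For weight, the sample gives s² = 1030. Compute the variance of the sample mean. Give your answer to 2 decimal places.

1.18

Under SRS without replacement, Var(ȳ) = (1 − f)·s²/n with f = n/N = 830/16852 = 0.04925231.
Var(ȳ) = (1 − 0.04925231)·1030/830 = 0.95074769·1.2409639 = 1.1798435.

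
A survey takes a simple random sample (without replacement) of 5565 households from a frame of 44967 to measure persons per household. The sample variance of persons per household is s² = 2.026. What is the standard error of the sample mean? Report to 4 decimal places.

Under SRS without replacement, Var(ȳ) = (1 − f)·s²/n with f = n/N = 5565/44967 = 0.12375742.
Var(ȳ) = (1 − 0.12375742)·2.026/5565 = 0.87624258·3.640611 × 10^-4 = 3.1900583 × 10^-4.
SE(ȳ) = √(3.1900583 × 10^-4) = 0.0179.

0.0179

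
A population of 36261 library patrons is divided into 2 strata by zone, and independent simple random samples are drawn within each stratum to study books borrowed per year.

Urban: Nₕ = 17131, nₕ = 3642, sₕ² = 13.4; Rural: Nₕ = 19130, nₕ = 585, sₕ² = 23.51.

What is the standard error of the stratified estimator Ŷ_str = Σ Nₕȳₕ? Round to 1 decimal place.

3886.8

Var(Ŷ_str) = Σₕ Nₕ²(1 − fₕ)sₕ²/nₕ.
Urban: 17131²·(1 − 3642/17131)·13.4/3642 = 850212.19.
Rural: 19130²·(1 − 585/19130)·23.51/585 = 1.4257342 × 10^7.
Sum = 1.5107554 × 10^7.
SE = √(1.5107554 × 10^7) = 3886.8.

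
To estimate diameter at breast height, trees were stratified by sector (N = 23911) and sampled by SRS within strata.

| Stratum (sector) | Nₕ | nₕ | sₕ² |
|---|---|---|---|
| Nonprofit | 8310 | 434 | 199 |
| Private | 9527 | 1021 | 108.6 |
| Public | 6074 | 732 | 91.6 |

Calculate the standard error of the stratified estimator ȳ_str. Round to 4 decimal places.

0.2733

Var(ȳ_str) = Σₕ Wₕ²(1 − fₕ)sₕ²/nₕ with Wₕ = Nₕ/N, N = 23911.
Nonprofit: Wₕ = 0.34753879; term = 0.34753879²·(1 − 0.05222623)·199/434 = 0.052489761.
Private: Wₕ = 0.39843587; term = 0.39843587²·(1 − 0.10716910)·108.6/1021 = 0.01507614.
Public: Wₕ = 0.25402534; term = 0.25402534²·(1 − 0.12051366)·91.6/732 = 0.0071017861.
Sum = 0.074667687.
SE = √(0.074667687) = 0.2733.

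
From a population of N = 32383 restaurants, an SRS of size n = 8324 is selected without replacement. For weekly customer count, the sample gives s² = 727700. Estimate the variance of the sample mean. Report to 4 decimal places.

Under SRS without replacement, Var(ȳ) = (1 − f)·s²/n with f = n/N = 8324/32383 = 0.25704845.
Var(ȳ) = (1 − 0.25704845)·727700/8324 = 0.74295155·87.421913 = 64.950245.

64.9502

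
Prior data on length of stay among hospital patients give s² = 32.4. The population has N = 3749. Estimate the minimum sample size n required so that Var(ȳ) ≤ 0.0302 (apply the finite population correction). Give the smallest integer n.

Without fpc, n₀ = s²/D = 32.4/0.0302 = 1072.8477.
With fpc, (1 − n/N)·s²/n ≤ D requires n ≥ n₀/(1 + n₀/N) = 1072.8477/(1 + 1072.8477/3749) = 834.1421.
Rounding up, n = 835.

835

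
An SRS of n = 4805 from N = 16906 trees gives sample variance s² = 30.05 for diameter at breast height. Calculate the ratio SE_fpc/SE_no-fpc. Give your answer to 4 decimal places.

f = n/N = 4805/16906 = 0.28421862.
SE_no-fpc = √(s²/n) = 0.079081617; SE_fpc = √((1−f)s²/n) = 0.066906104.
Ratio = √(1−f) = 0.84603864.

0.8460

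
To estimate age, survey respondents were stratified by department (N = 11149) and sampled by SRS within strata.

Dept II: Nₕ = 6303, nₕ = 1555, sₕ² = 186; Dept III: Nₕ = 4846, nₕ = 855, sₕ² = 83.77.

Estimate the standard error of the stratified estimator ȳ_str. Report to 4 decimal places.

0.2099

Var(ȳ_str) = Σₕ Wₕ²(1 − fₕ)sₕ²/nₕ with Wₕ = Nₕ/N, N = 11149.
Dept II: Wₕ = 0.56534218; term = 0.56534218²·(1 − 0.24670792)·186/1555 = 0.028798425.
Dept III: Wₕ = 0.43465782; term = 0.43465782²·(1 − 0.17643417)·83.77/855 = 0.015244589.
Sum = 0.044043014.
SE = √(0.044043014) = 0.2099.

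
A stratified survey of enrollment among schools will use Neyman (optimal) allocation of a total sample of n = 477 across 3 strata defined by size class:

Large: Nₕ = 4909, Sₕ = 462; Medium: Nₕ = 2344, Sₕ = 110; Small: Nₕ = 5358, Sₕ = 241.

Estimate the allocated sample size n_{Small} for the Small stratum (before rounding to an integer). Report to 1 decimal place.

Neyman allocation: nₕ = n·NₕSₕ / Σⱼ NⱼSⱼ.
Σ NⱼSⱼ = 4909·462 + 2344·110 + 5358·241 = 3.817076 × 10^6.
n_{Small} = 477·5358·241 / (3.817076 × 10^6) = 161.4.

161.4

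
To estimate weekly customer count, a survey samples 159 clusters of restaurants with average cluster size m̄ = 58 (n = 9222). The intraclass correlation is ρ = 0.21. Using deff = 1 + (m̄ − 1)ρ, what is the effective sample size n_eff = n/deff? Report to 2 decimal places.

711.03

deff = 1 + (58 − 1)·0.21 = 1 + 11.97 = 12.97.
n_eff = 9222 / 12.97 = 711.03.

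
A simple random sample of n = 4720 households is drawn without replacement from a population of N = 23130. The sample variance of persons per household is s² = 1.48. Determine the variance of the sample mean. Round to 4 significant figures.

Under SRS without replacement, Var(ȳ) = (1 − f)·s²/n with f = n/N = 4720/23130 = 0.20406399.
Var(ȳ) = (1 − 0.20406399)·1.48/4720 = 0.79593601·3.1355932 × 10^-4 = 2.4957316 × 10^-4.

2.496 × 10^-4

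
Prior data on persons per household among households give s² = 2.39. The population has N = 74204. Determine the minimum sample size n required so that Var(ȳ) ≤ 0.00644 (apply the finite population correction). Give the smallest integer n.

370

Without fpc, n₀ = s²/D = 2.39/0.00644 = 371.1180.
With fpc, (1 − n/N)·s²/n ≤ D requires n ≥ n₀/(1 + n₀/N) = 371.1180/(1 + 371.1180/74204) = 369.2712.
Rounding up, n = 370.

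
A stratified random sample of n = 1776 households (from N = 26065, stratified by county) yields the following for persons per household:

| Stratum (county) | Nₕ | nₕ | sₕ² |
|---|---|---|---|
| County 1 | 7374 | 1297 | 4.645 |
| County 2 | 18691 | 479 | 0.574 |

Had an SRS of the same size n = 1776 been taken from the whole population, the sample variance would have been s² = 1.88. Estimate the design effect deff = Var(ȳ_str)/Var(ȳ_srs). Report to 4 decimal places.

Var(ȳ_str) = Σ Wₕ²(1−fₕ)sₕ²/nₕ with Wₕ = Nₕ/26065:
  County 1: (7374/26065)²·(1−1297/7374)·4.645/1297 = 2.3622326 × 10^-4
  County 2: (18691/26065)²·(1−479/18691)·0.574/479 = 6.004144 × 10^-4
  → Var(ȳ_str) = 8.3663766 × 10^-4.
Var(ȳ_srs) = (1 − 1776/26065)·1.88/1776 = 9.8643118 × 10^-4.
deff = (8.3663766 × 10^-4) / (9.8643118 × 10^-4) = 0.8481.

0.8481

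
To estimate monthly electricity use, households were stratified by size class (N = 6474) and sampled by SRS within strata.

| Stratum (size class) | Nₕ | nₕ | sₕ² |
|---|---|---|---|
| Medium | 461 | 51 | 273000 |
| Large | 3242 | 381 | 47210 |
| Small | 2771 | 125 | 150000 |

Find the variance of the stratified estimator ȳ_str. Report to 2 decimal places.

Var(ȳ_str) = Σₕ Wₕ²(1 − fₕ)sₕ²/nₕ with Wₕ = Nₕ/N, N = 6474.
Medium: Wₕ = 0.07120791; term = 0.07120791²·(1 − 0.11062907)·273000/51 = 24.1397.
Large: Wₕ = 0.50077232; term = 0.50077232²·(1 − 0.11752005)·47210/381 = 27.421708.
Small: Wₕ = 0.42801977; term = 0.42801977²·(1 − 0.04511007)·150000/125 = 209.92406.
Sum = 261.48547.

261.49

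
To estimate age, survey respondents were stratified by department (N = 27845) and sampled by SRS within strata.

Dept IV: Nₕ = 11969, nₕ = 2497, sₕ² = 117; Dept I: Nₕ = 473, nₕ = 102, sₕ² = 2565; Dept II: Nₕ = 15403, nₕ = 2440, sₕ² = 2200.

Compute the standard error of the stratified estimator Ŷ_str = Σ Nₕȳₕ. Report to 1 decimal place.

Var(Ŷ_str) = Σₕ Nₕ²(1 − fₕ)sₕ²/nₕ.
Dept IV: 11969²·(1 − 2497/11969)·117/2497 = 5.3121078 × 10^6.
Dept I: 473²·(1 − 102/473)·2565/102 = 4.4128813 × 10^6.
Dept II: 15403²·(1 − 2440/15403)·2200/2440 = 1.8002951 × 10^8.
Sum = 1.897545 × 10^8.
SE = √(1.897545 × 10^8) = 13775.1.

13775.1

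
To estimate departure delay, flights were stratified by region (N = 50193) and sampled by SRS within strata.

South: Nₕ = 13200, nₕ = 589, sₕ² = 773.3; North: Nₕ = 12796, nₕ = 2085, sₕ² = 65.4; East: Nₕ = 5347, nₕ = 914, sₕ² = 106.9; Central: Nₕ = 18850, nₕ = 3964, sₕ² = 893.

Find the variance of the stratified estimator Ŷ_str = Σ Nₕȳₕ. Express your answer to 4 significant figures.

2.888 × 10^8

Var(Ŷ_str) = Σₕ Nₕ²(1 − fₕ)sₕ²/nₕ.
South: 13200²·(1 − 589/13200)·773.3/589 = 2.185527 × 10^8.
North: 12796²·(1 − 2085/12796)·65.4/2085 = 4.2990841 × 10^6.
East: 5347²·(1 − 914/5347)·106.9/914 = 2.7722949 × 10^6.
Central: 18850²·(1 − 3964/18850)·893/3964 = 6.3213114 × 10^7.
Sum = 2.8883719 × 10^8.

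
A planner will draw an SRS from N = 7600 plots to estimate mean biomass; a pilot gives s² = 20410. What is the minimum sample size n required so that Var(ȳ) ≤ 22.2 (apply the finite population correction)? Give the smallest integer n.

Without fpc, n₀ = s²/D = 20410/22.2 = 919.3694.
With fpc, (1 − n/N)·s²/n ≤ D requires n ≥ n₀/(1 + n₀/N) = 919.3694/(1 + 919.3694/7600) = 820.1555.
Rounding up, n = 821.

821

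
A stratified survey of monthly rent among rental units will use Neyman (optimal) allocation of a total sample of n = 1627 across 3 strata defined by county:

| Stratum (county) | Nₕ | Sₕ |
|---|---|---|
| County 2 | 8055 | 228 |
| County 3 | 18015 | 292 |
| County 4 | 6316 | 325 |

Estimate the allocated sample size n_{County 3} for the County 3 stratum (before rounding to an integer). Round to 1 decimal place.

935.4

Neyman allocation: nₕ = n·NₕSₕ / Σⱼ NⱼSⱼ.
Σ NⱼSⱼ = 8055·228 + 18015·292 + 6316·325 = 9.14962 × 10^6.
n_{County 3} = 1627·18015·292 / (9.14962 × 10^6) = 935.4.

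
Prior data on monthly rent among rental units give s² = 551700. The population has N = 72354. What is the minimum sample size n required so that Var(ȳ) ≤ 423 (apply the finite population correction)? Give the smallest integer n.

1282

Without fpc, n₀ = s²/D = 551700/423 = 1304.2553.
With fpc, (1 − n/N)·s²/n ≤ D requires n ≥ n₀/(1 + n₀/N) = 1304.2553/(1 + 1304.2553/72354) = 1281.1611.
Rounding up, n = 1282.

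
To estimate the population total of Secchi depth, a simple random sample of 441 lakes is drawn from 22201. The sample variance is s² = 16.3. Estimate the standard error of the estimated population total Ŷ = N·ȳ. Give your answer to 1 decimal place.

4225.6

Var(Ŷ) = N²·Var(ȳ) = N²·(1 − n/N)·s²/n.
f = 441/22201 = 0.01986397; Var(ȳ) = 0.98013603·16.3/441 = 0.03622725.
Var(Ŷ) = 22201² · 0.03622725 = 1.7855846 × 10^7.
SE(Ŷ) = √(1.7855846 × 10^7) = 4225.6.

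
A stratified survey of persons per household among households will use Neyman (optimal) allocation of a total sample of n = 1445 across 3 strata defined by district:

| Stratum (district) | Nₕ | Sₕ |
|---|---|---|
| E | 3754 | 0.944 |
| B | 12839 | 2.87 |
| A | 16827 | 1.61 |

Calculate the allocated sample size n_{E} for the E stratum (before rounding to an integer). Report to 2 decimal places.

Neyman allocation: nₕ = n·NₕSₕ / Σⱼ NⱼSⱼ.
Σ NⱼSⱼ = 3754·0.944 + 12839·2.87 + 16827·1.61 = 67483.176.
n_{E} = 1445·3754·0.944 / 67483.176 = 75.88.

75.88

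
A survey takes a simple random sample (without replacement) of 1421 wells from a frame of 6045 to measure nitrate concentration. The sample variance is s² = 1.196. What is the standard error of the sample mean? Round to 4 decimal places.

0.0254

Under SRS without replacement, Var(ȳ) = (1 − f)·s²/n with f = n/N = 1421/6045 = 0.23507031.
Var(ȳ) = (1 − 0.23507031)·1.196/1421 = 0.76492969·8.416608 × 10^-4 = 6.4381134 × 10^-4.
SE(ȳ) = √(6.4381134 × 10^-4) = 0.0254.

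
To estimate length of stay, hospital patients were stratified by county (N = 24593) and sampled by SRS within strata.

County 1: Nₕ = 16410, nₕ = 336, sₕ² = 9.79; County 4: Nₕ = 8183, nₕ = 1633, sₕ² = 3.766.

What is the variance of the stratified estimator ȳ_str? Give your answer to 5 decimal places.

0.01291

Var(ȳ_str) = Σₕ Wₕ²(1 − fₕ)sₕ²/nₕ with Wₕ = Nₕ/N, N = 24593.
County 1: Wₕ = 0.66726304; term = 0.66726304²·(1 − 0.02047532)·9.79/336 = 0.01270729.
County 4: Wₕ = 0.33273696; term = 0.33273696²·(1 − 0.19956006)·3.766/1633 = 2.0437368 × 10^-4.
Sum = 0.012911664.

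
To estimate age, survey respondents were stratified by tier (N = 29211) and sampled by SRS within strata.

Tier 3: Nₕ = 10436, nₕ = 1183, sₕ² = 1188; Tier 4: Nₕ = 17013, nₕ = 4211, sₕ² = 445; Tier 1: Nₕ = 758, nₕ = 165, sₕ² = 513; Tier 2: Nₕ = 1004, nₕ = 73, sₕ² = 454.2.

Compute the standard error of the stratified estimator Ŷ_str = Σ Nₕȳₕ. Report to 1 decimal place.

Var(Ŷ_str) = Σₕ Nₕ²(1 − fₕ)sₕ²/nₕ.
Tier 3: 10436²·(1 − 1183/10436)·1188/1183 = 9.6972441 × 10^7.
Tier 4: 17013²·(1 − 4211/17013)·445/4211 = 2.3016193 × 10^7.
Tier 1: 758²·(1 − 165/758)·513/165 = 1.3975177 × 10^6.
Tier 2: 1004²·(1 − 73/1004)·454.2/73 = 5.8157759 × 10^6.
Sum = 1.2720193 × 10^8.
SE = √(1.2720193 × 10^8) = 11278.4.

11278.4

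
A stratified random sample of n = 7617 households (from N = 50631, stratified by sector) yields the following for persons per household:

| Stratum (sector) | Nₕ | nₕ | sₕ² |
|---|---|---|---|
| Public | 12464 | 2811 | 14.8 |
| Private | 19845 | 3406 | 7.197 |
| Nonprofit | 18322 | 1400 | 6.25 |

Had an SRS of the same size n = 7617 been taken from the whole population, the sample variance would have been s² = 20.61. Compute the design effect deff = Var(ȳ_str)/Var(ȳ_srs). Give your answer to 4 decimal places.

Var(ȳ_str) = Σ Wₕ²(1−fₕ)sₕ²/nₕ with Wₕ = Nₕ/50631:
  Public: (12464/50631)²·(1−2811/12464)·14.8/2811 = 2.4710846 × 10^-4
  Private: (19845/50631)²·(1−3406/19845)·7.197/3406 = 2.6890591 × 10^-4
  Nonprofit: (18322/50631)²·(1−1400/18322)·6.25/1400 = 5.3993756 × 10^-4
  → Var(ȳ_str) = 0.0010559519.
Var(ȳ_srs) = (1 − 7617/50631)·20.61/7617 = 0.0022987268.
deff = 0.0010559519 / 0.0022987268 = 0.4594.

0.4594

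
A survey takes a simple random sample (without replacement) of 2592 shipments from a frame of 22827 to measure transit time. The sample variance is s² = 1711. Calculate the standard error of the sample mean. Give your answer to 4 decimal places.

0.7650

Under SRS without replacement, Var(ȳ) = (1 − f)·s²/n with f = n/N = 2592/22827 = 0.11354974.
Var(ȳ) = (1 − 0.11354974)·1711/2592 = 0.88645026·0.66010802 = 0.58515293.
SE(ȳ) = √(0.58515293) = 0.7650.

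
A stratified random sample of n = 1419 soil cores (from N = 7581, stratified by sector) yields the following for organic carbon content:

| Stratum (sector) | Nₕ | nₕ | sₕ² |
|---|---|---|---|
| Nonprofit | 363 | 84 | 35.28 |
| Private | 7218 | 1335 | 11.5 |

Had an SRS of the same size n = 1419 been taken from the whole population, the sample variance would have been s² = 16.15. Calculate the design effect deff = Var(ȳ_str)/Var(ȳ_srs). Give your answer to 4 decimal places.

0.7680

Var(ȳ_str) = Σ Wₕ²(1−fₕ)sₕ²/nₕ with Wₕ = Nₕ/7581:
  Nonprofit: (363/7581)²·(1−84/363)·35.28/84 = 7.401285 × 10^-4
  Private: (7218/7581)²·(1−1335/7218)·11.5/1335 = 0.0063647201
  → Var(ȳ_str) = 0.0071048486.
Var(ȳ_srs) = (1 − 1419/7581)·16.15/1419 = 0.0092509286.
deff = 0.0071048486 / 0.0092509286 = 0.7680.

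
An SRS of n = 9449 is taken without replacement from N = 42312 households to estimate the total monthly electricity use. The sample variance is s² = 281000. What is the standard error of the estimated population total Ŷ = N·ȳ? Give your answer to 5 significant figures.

203350

Var(Ŷ) = N²·Var(ȳ) = N²·(1 − n/N)·s²/n.
f = 9449/42312 = 0.22331726; Var(ȳ) = 0.77668274·281000/9449 = 23.097455.
Var(Ŷ) = 42312² · 23.097455 = 4.1351497 × 10^10.
SE(Ŷ) = √(4.1351497 × 10^10) = 203350.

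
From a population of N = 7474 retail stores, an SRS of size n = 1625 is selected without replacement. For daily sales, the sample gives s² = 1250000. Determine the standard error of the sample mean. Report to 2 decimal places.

24.54

Under SRS without replacement, Var(ȳ) = (1 − f)·s²/n with f = n/N = 1625/7474 = 0.21742039.
Var(ȳ) = (1 − 0.21742039)·1250000/1625 = 0.78257961·769.23077 = 601.98431.
SE(ȳ) = √(601.98431) = 24.54.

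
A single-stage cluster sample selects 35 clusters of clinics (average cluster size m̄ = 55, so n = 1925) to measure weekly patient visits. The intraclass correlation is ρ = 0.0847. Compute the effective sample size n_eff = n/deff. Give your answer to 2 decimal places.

345.37

deff = 1 + (55 − 1)·0.0847 = 1 + 4.5738 = 5.5738.
n_eff = 1925 / 5.5738 = 345.37.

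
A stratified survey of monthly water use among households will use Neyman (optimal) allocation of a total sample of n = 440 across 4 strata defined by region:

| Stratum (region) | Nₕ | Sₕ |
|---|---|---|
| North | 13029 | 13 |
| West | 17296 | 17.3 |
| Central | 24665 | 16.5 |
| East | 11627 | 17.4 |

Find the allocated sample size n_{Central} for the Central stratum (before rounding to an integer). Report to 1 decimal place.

166.1

Neyman allocation: nₕ = n·NₕSₕ / Σⱼ NⱼSⱼ.
Σ NⱼSⱼ = 13029·13 + 17296·17.3 + 24665·16.5 + 11627·17.4 = 1.0778801 × 10^6.
n_{Central} = 440·24665·16.5 / (1.0778801 × 10^6) = 166.1.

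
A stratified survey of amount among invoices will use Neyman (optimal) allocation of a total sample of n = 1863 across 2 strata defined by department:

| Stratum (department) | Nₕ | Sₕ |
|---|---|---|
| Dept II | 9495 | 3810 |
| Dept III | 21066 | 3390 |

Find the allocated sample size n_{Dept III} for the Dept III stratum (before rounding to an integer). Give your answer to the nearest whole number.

Neyman allocation: nₕ = n·NₕSₕ / Σⱼ NⱼSⱼ.
Σ NⱼSⱼ = 9495·3810 + 21066·3390 = 1.0758969 × 10^8.
n_{Dept III} = 1863·21066·3390 / (1.0758969 × 10^8) = 1237.

1237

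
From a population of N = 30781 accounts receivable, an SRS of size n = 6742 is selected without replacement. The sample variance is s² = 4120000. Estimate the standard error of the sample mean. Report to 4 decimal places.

Under SRS without replacement, Var(ȳ) = (1 − f)·s²/n with f = n/N = 6742/30781 = 0.21903122.
Var(ȳ) = (1 − 0.21903122)·4120000/6742 = 0.78096878·611.09463 = 477.24583.
SE(ȳ) = √(477.24583) = 21.8460.

21.8460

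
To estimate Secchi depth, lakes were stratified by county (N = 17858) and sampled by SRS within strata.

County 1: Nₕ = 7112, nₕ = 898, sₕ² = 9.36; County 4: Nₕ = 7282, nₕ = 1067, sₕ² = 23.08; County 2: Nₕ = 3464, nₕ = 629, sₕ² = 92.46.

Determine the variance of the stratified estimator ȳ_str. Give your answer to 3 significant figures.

Var(ȳ_str) = Σₕ Wₕ²(1 − fₕ)sₕ²/nₕ with Wₕ = Nₕ/N, N = 17858.
County 1: Wₕ = 0.39825288; term = 0.39825288²·(1 − 0.12626547)·9.36/898 = 0.0014444312.
County 4: Wₕ = 0.40777243; term = 0.40777243²·(1 − 0.14652568)·23.08/1067 = 0.0030697115.
County 2: Wₕ = 0.19397469; term = 0.19397469²·(1 − 0.18158199)·92.46/629 = 0.0045265628.
Sum = 0.0090407055.

0.00904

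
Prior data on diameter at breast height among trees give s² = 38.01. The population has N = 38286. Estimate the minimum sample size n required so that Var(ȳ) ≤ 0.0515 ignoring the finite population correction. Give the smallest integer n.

Without fpc, n₀ = s²/D = 38.01/0.0515 = 738.0583.
Rounding up, n = 739.

739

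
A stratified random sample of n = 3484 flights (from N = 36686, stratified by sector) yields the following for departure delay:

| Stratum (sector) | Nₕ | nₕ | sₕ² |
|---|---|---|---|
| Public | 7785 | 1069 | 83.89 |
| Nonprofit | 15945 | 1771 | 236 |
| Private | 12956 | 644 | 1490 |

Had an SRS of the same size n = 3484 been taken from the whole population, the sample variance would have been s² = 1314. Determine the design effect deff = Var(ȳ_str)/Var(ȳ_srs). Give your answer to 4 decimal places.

Var(ȳ_str) = Σ Wₕ²(1−fₕ)sₕ²/nₕ with Wₕ = Nₕ/36686:
  Public: (7785/36686)²·(1−1069/7785)·83.89/1069 = 0.0030486044
  Nonprofit: (15945/36686)²·(1−1771/15945)·236/1771 = 0.022377402
  Private: (12956/36686)²·(1−644/12956)·1490/644 = 0.27422006
  → Var(ȳ_str) = 0.29964607.
Var(ȳ_srs) = (1 − 3484/36686)·1314/3484 = 0.34133522.
deff = 0.29964607 / 0.34133522 = 0.8779.

0.8779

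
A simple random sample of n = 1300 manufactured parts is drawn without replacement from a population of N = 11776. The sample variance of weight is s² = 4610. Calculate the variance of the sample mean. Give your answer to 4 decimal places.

3.1547

Under SRS without replacement, Var(ȳ) = (1 − f)·s²/n with f = n/N = 1300/11776 = 0.11039402.
Var(ȳ) = (1 − 0.11039402)·4610/1300 = 0.88960598·3.5461538 = 3.1546797.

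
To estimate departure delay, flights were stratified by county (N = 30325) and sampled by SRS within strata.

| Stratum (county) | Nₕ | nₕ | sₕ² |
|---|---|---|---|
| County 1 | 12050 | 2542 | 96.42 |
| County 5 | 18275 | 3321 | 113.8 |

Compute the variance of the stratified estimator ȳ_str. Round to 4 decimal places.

0.0149

Var(ȳ_str) = Σₕ Wₕ²(1 − fₕ)sₕ²/nₕ with Wₕ = Nₕ/N, N = 30325.
County 1: Wₕ = 0.39736191; term = 0.39736191²·(1 − 0.21095436)·96.42/2542 = 0.0047257004.
County 5: Wₕ = 0.60263809; term = 0.60263809²·(1 − 0.18172367)·113.8/3321 = 0.010183253.
Sum = 0.014908953.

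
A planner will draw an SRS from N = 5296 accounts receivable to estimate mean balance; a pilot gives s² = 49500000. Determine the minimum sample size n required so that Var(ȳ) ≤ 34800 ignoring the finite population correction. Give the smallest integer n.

Without fpc, n₀ = s²/D = 49500000/34800 = 1422.4138.
Rounding up, n = 1423.

1423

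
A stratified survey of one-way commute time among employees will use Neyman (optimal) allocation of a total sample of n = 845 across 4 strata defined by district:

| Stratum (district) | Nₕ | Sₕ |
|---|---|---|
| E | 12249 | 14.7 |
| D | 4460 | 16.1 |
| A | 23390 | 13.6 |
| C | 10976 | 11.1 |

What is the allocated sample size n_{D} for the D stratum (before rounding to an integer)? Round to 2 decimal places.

Neyman allocation: nₕ = n·NₕSₕ / Σⱼ NⱼSⱼ.
Σ NⱼSⱼ = 12249·14.7 + 4460·16.1 + 23390·13.6 + 10976·11.1 = 691803.9.
n_{D} = 845·4460·16.1 / 691803.9 = 87.71.

87.71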